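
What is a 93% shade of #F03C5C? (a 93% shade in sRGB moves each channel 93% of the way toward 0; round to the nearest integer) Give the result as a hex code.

#110406

#F03C5C is rgb(240, 60, 92).
Per channel, c → c + 0.93(0 − c):
  R: 240 − 223.2 = 16.8 → 17
  G: 60 − 55.8 = 4.2 → 4
  B: 92 + 0.93×(0−92) = 92 − 85.56 = 6.44 → 6
rgb(17, 4, 6) = #110406.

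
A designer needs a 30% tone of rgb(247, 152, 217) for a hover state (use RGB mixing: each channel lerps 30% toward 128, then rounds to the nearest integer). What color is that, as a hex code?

A 30% tone moves each channel 30% toward 128:
  R: 247 + 0.3×(128−247) = 247 − 35.7 = 211.3 → 211
  G: 152 + 0.3×(128−152) = 152 − 7.2 = 144.8 → 145
  B: 217 + 0.3×(128−217) = 217 − 26.7 = 190.3 → 190
rgb(211, 145, 190) = #D391BE.

#D391BE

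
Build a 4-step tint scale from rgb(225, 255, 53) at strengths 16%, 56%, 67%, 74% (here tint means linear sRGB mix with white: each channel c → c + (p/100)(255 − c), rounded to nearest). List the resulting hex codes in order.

#E6FF55, #F2FFA6, #F5FFBC, #F7FFCA

16%: (225 + 4.8 = 229.8→230, 255→255, 53 + 32.32 = 85.32→85) → #E6FF55
56%: (225 + 16.8 = 241.8→242, 255→255, 53 + 113.12 = 166.12→166) → #F2FFA6
67%: (225 + 20.1 = 245.1→245, 255→255, 53 + 135.34 = 188.34→188) → #F5FFBC
74%: (225 + 22.2 = 247.2→247, 255→255, 53 + 149.48 = 202.48→202) → #F7FFCA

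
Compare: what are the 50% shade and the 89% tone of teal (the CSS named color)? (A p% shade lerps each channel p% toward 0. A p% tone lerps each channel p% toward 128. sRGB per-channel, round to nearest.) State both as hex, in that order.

#004040, #728080

CSS teal is rgb(0, 128, 128).
50% shade:
  R: 0 + 0.5×(0−0) = 0 + 0 = 0 → 0
  G: 128 − 64 = 64 → 64
  B: 128 − 64 = 64 → 64
  → #004040
89% tone:
  R: 0 + 0.89×(128−0) = 0 + 113.92 = 113.92 → 114
  G: 128 + 0.89×(128−128) = 128 + 0 = 128 → 128
  B: 128 + 0 = 128 → 128
  → #728080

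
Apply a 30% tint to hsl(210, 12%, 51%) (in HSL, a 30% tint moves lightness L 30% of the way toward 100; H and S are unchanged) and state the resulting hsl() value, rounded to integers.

hsl(210, 12%, 66%)

L moves 30% from 51 toward 100: 51 + 14.7 = 65.7 → 66.
H and S are unchanged.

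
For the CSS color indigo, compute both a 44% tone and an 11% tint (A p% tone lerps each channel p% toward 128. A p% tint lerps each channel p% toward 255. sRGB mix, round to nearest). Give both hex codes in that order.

CSS indigo is rgb(75, 0, 130).
44% tone:
  R: 75 + 0.44×(128−75) = 75 + 23.32 = 98.32 → 98
  G: 0 + 0.44×(128−0) = 0 + 56.32 = 56.32 → 56
  B: 130 + 0.44×(128−130) = 130 − 0.88 = 129.12 → 129
  → #623881
11% tint:
  R: 75 + 0.11×(255−75) = 75 + 19.8 = 94.8 → 95
  G: 0 + 0.11×(255−0) = 0 + 28.05 = 28.05 → 28
  B: 130 + 0.11×(255−130) = 130 + 13.75 = 143.75 → 144
  → #5f1c90

#623881, #5f1c90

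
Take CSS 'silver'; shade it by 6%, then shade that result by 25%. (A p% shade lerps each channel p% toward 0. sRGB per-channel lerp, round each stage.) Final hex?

CSS silver is rgb(192, 192, 192).
Per channel, c → c + 0.06(0 − c):
  R: 192 − 11.52 = 180.48 → 180
  G: 192 + 0.06×(0−192) = 192 − 11.52 = 180.48 → 180
  B: 192 + 0.06×(0−192) = 192 − 11.52 = 180.48 → 180
After the shade: rgb(180, 180, 180) = #B4B4B4.
Per channel, c → c + 0.25(0 − c):
  R: 180 + 0.25×(0−180) = 180 − 45 = 135 → 135
  G: 180 + 0.25×(0−180) = 180 − 45 = 135 → 135
  B: 180 + 0.25×(0−180) = 180 − 45 = 135 → 135
rgb(135, 135, 135) = #878787.

#878787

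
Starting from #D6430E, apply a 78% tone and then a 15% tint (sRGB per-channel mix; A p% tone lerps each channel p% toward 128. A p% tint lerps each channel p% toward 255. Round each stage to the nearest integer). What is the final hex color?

#A3887E

#D6430E is rgb(214, 67, 14).
Per channel, c → c + 0.78(128 − c):
  R: 214 + 0.78×(128−214) = 214 − 67.08 = 146.92 → 147
  G: 67 + 47.58 = 114.58 → 115
  B: 14 + 88.92 = 102.92 → 103
After the tone: rgb(147, 115, 103) = #937367.
Lerp each channel 15% toward 255:
  R: 147 + 0.15×(255−147) = 147 + 16.2 = 163.2 → 163
  G: 115 + 0.15×(255−115) = 115 + 21 = 136 → 136
  B: 103 + 0.15×(255−103) = 103 + 22.8 = 125.8 → 126
rgb(163, 136, 126) = #A3887E.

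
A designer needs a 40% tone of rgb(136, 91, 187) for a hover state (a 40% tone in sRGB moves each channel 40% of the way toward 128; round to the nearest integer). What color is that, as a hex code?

#856AA3

A 40% tone moves each channel 40% toward 128:
  R: 136 + 0.4×(128−136) = 136 − 3.2 = 132.8 → 133
  G: 91 + 0.4×(128−91) = 91 + 14.8 = 105.8 → 106
  B: 187 − 23.6 = 163.4 → 163
rgb(133, 106, 163) = #856AA3.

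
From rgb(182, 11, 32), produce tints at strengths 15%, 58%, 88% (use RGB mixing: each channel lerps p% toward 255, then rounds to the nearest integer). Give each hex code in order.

15%: (182 + 10.95 = 192.95→193, 11 + 36.6 = 47.6→48, 32 + 33.45 = 65.45→65) → #C13041
58%: (182 + 42.34 = 224.34→224, 11 + 141.52 = 152.52→153, 32 + 129.34 = 161.34→161) → #E099A1
88%: (182 + 64.24 = 246.24→246, 11 + 214.72 = 225.72→226, 32 + 196.24 = 228.24→228) → #F6E2E4

#C13041, #E099A1, #F6E2E4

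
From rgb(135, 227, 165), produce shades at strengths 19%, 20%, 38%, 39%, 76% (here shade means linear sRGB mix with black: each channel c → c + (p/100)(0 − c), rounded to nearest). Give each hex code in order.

#6db886, #6cb684, #548d66, #528a65, #203628

19%: (135 − 25.65 = 109.35→109, 227 − 43.13 = 183.87→184, 165 − 31.35 = 133.65→134) → #6db886
20%: (135 − 27 = 108→108, 227 − 45.4 = 181.6→182, 165 − 33 = 132→132) → #6cb684
38%: (135 − 51.3 = 83.7→84, 227 − 86.26 = 140.74→141, 165 − 62.7 = 102.3→102) → #548d66
39%: (135 − 52.65 = 82.35→82, 227 − 88.53 = 138.47→138, 165 − 64.35 = 100.65→101) → #528a65
76%: (135 − 102.6 = 32.4→32, 227 − 172.52 = 54.48→54, 165 − 125.4 = 39.6→40) → #203628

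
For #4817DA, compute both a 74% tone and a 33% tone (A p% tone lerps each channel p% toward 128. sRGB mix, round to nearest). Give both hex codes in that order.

#4817DA is rgb(72, 23, 218).
74% tone:
  R: 72 + 0.74×(128−72) = 72 + 41.44 = 113.44 → 113
  G: 23 + 0.74×(128−23) = 23 + 77.7 = 100.7 → 101
  B: 218 + 0.74×(128−218) = 218 − 66.6 = 151.4 → 151
  → #716597
33% tone:
  R: 72 + 0.33×(128−72) = 72 + 18.48 = 90.48 → 90
  G: 23 + 0.33×(128−23) = 23 + 34.65 = 57.65 → 58
  B: 218 − 29.7 = 188.3 → 188
  → #5A3ABC

#716597, #5A3ABC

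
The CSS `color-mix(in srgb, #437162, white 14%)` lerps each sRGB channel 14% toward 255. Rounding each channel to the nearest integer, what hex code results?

#437162 is rgb(67, 113, 98).
A 14% tint moves each channel 14% toward 255:
  R: 67 + 0.14×(255−67) = 67 + 26.32 = 93.32 → 93
  G: 113 + 0.14×(255−113) = 113 + 19.88 = 132.88 → 133
  B: 98 + 0.14×(255−98) = 98 + 21.98 = 119.98 → 120
rgb(93, 133, 120) = #5D8578.

#5D8578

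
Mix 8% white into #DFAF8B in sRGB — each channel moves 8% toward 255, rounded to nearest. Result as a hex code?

#E2B594

#DFAF8B is rgb(223, 175, 139).
An 8% tint moves each channel 8% toward 255:
  R: 223 + 0.08×(255−223) = 223 + 2.56 = 225.56 → 226
  G: 175 + 0.08×(255−175) = 175 + 6.4 = 181.4 → 181
  B: 139 + 0.08×(255−139) = 139 + 9.28 = 148.28 → 148
rgb(226, 181, 148) = #E2B594.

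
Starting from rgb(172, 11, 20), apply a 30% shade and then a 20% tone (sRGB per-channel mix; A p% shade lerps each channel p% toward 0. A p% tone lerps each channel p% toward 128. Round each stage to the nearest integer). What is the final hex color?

Lerp each channel 30% toward 0:
  R: 172 + 0.3×(0−172) = 172 − 51.6 = 120.4 → 120
  G: 11 + 0.3×(0−11) = 11 − 3.3 = 7.7 → 8
  B: 20 + 0.3×(0−20) = 20 − 6 = 14 → 14
After the shade: rgb(120, 8, 14) = #78080e.
Per channel, c → c + 0.2(128 − c):
  R: 120 + 1.6 = 121.6 → 122
  G: 8 + 0.2×(128−8) = 8 + 24 = 32 → 32
  B: 14 + 0.2×(128−14) = 14 + 22.8 = 36.8 → 37
rgb(122, 32, 37) = #7a2025.

#7a2025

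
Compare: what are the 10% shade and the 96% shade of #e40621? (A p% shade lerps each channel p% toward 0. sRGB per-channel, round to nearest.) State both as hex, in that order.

#cd051e, #090001

#e40621 is rgb(228, 6, 33).
10% shade:
  R: 228 + 0.1×(0−228) = 228 − 22.8 = 205.2 → 205
  G: 6 + 0.1×(0−6) = 6 − 0.6 = 5.4 → 5
  B: 33 + 0.1×(0−33) = 33 − 3.3 = 29.7 → 30
  → #cd051e
96% shade:
  R: 228 + 0.96×(0−228) = 228 − 218.88 = 9.12 → 9
  G: 6 + 0.96×(0−6) = 6 − 5.76 = 0.24 → 0
  B: 33 − 31.68 = 1.32 → 1
  → #090001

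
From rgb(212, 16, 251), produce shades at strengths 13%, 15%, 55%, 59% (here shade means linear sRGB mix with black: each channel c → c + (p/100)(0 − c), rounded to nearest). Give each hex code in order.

#b80eda, #b40ed5, #5f0771, #570767

13%: (212 − 27.56 = 184.44→184, 16 − 2.08 = 13.92→14, 251 − 32.63 = 218.37→218) → #b80eda
15%: (212 − 31.8 = 180.2→180, 16 − 2.4 = 13.6→14, 251 − 37.65 = 213.35→213) → #b40ed5
55%: (212 − 116.6 = 95.4→95, 16 − 8.8 = 7.2→7, 251 − 138.05 = 112.95→113) → #5f0771
59%: (212 − 125.08 = 86.92→87, 16 − 9.44 = 6.56→7, 251 − 148.09 = 102.91→103) → #570767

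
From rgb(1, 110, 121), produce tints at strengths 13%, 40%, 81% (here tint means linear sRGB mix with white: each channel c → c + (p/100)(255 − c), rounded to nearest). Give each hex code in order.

#22818a, #67a8af, #cfe3e6

13%: (1 + 33.02 = 34.02→34, 110 + 18.85 = 128.85→129, 121 + 17.42 = 138.42→138) → #22818a
40%: (1 + 101.6 = 102.6→103, 110 + 58 = 168→168, 121 + 53.6 = 174.6→175) → #67a8af
81%: (1 + 205.74 = 206.74→207, 110 + 117.45 = 227.45→227, 121 + 108.54 = 229.54→230) → #cfe3e6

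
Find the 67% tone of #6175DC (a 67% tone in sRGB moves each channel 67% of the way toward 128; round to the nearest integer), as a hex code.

#767C9E

#6175DC is rgb(97, 117, 220).
A 67% tone moves each channel 67% toward 128:
  R: 97 + 0.67×(128−97) = 97 + 20.77 = 117.77 → 118
  G: 117 + 0.67×(128−117) = 117 + 7.37 = 124.37 → 124
  B: 220 − 61.64 = 158.36 → 158
rgb(118, 124, 158) = #767C9E.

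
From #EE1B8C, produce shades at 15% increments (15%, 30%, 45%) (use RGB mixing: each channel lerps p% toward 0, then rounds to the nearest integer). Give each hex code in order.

#CA1777, #A71362, #830F4D

#EE1B8C is rgb(238, 27, 140).
15%: (238 − 35.7 = 202.3→202, 27 − 4.05 = 22.95→23, 140 − 21 = 119→119) → #CA1777
30%: (238 − 71.4 = 166.6→167, 27 − 8.1 = 18.9→19, 140 − 42 = 98→98) → #A71362
45%: (238 − 107.1 = 130.9→131, 27 − 12.15 = 14.85→15, 140 − 63 = 77→77) → #830F4D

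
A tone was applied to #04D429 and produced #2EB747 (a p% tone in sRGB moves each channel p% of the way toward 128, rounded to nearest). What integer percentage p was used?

34%

#04D429 is rgb(4, 212, 41); #2EB747 is rgb(46, 183, 71).
On the R channel (widest range): 46 ≈ 4 + (p/100)(128 − 4), so p ≈ 100×(46 − 4)/(128 − 4) = 4200/124 = 33.87.
p = 34 reproduces all three channels after rounding.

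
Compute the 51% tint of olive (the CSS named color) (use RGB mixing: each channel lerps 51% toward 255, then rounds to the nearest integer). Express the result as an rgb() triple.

CSS olive is rgb(128, 128, 0).
A 51% tint moves each channel 51% toward 255:
  R: 128 + 0.51×(255−128) = 128 + 64.77 = 192.77 → 193
  G: 128 + 0.51×(255−128) = 128 + 64.77 = 192.77 → 193
  B: 0 + 130.05 = 130.05 → 130

rgb(193, 193, 130)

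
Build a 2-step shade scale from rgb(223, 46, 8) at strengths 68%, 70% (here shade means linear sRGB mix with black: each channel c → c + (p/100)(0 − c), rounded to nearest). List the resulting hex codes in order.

#470F03, #430E02

68%: (223 − 151.64 = 71.36→71, 46 − 31.28 = 14.72→15, 8 − 5.44 = 2.56→3) → #470F03
70%: (223 − 156.1 = 66.9→67, 46 − 32.2 = 13.8→14, 8 − 5.6 = 2.4→2) → #430E02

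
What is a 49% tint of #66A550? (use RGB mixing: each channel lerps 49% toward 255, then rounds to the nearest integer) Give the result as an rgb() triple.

#66A550 is rgb(102, 165, 80).
A 49% tint moves each channel 49% toward 255:
  R: 102 + 74.97 = 176.97 → 177
  G: 165 + 44.1 = 209.1 → 209
  B: 80 + 85.75 = 165.75 → 166

rgb(177, 209, 166)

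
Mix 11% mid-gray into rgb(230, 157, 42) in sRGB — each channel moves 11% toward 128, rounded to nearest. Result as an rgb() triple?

Lerp each channel 11% toward 128:
  R: 230 + 0.11×(128−230) = 230 − 11.22 = 218.78 → 219
  G: 157 − 3.19 = 153.81 → 154
  B: 42 + 0.11×(128−42) = 42 + 9.46 = 51.46 → 51

rgb(219, 154, 51)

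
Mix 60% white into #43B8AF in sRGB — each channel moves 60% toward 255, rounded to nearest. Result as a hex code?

#B4E3DF

#43B8AF is rgb(67, 184, 175).
Per channel, c → c + 0.6(255 − c):
  R: 67 + 112.8 = 179.8 → 180
  G: 184 + 42.6 = 226.6 → 227
  B: 175 + 0.6×(255−175) = 175 + 48 = 223 → 223
rgb(180, 227, 223) = #B4E3DF.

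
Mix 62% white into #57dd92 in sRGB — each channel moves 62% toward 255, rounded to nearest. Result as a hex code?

#bff2d6

#57dd92 is rgb(87, 221, 146).
Per channel, c → c + 0.62(255 − c):
  R: 87 + 0.62×(255−87) = 87 + 104.16 = 191.16 → 191
  G: 221 + 0.62×(255−221) = 221 + 21.08 = 242.08 → 242
  B: 146 + 0.62×(255−146) = 146 + 67.58 = 213.58 → 214
rgb(191, 242, 214) = #bff2d6.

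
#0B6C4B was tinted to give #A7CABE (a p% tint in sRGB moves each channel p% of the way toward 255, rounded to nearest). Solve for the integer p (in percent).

64%

#0B6C4B is rgb(11, 108, 75); #A7CABE is rgb(167, 202, 190).
On the R channel (widest range): 167 ≈ 11 + (p/100)(255 − 11), so p ≈ 100×(167 − 11)/(255 − 11) = 15600/244 = 63.93.
p = 64 reproduces all three channels after rounding.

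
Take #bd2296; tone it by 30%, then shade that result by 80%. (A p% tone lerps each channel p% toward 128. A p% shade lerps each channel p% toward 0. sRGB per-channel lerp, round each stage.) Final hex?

#220c1d

#bd2296 is rgb(189, 34, 150).
A 30% tone moves each channel 30% toward 128:
  R: 189 + 0.3×(128−189) = 189 − 18.3 = 170.7 → 171
  G: 34 + 28.2 = 62.2 → 62
  B: 150 − 6.6 = 143.4 → 143
After the tone: rgb(171, 62, 143) = #ab3e8f.
An 80% shade moves each channel 80% toward 0:
  R: 171 − 136.8 = 34.2 → 34
  G: 62 + 0.8×(0−62) = 62 − 49.6 = 12.4 → 12
  B: 143 − 114.4 = 28.6 → 29
rgb(34, 12, 29) = #220c1d.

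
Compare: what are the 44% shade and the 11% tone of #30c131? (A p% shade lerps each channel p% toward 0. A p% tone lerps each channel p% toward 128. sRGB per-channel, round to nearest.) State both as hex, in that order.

#30c131 is rgb(48, 193, 49).
44% shade:
  R: 48 − 21.12 = 26.88 → 27
  G: 193 + 0.44×(0−193) = 193 − 84.92 = 108.08 → 108
  B: 49 − 21.56 = 27.44 → 27
  → #1b6c1b
11% tone:
  R: 48 + 8.8 = 56.8 → 57
  G: 193 + 0.11×(128−193) = 193 − 7.15 = 185.85 → 186
  B: 49 + 8.69 = 57.69 → 58
  → #39ba3a

#1b6c1b, #39ba3a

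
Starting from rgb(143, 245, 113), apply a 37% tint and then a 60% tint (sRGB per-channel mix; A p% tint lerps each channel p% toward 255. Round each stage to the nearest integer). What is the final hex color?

#e3fddb

Lerp each channel 37% toward 255:
  R: 143 + 0.37×(255−143) = 143 + 41.44 = 184.44 → 184
  G: 245 + 0.37×(255−245) = 245 + 3.7 = 248.7 → 249
  B: 113 + 0.37×(255−113) = 113 + 52.54 = 165.54 → 166
After the tint: rgb(184, 249, 166) = #b8f9a6.
Lerp each channel 60% toward 255:
  R: 184 + 0.6×(255−184) = 184 + 42.6 = 226.6 → 227
  G: 249 + 0.6×(255−249) = 249 + 3.6 = 252.6 → 253
  B: 166 + 0.6×(255−166) = 166 + 53.4 = 219.4 → 219
rgb(227, 253, 219) = #e3fddb.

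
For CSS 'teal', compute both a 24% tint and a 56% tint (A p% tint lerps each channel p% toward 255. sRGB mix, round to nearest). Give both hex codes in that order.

CSS teal is rgb(0, 128, 128).
24% tint:
  R: 0 + 0.24×(255−0) = 0 + 61.2 = 61.2 → 61
  G: 128 + 30.48 = 158.48 → 158
  B: 128 + 30.48 = 158.48 → 158
  → #3D9E9E
56% tint:
  R: 0 + 0.56×(255−0) = 0 + 142.8 = 142.8 → 143
  G: 128 + 0.56×(255−128) = 128 + 71.12 = 199.12 → 199
  B: 128 + 71.12 = 199.12 → 199
  → #8FC7C7

#3D9E9E, #8FC7C7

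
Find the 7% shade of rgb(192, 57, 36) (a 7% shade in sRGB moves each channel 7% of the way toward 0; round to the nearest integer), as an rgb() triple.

Lerp each channel 7% toward 0:
  R: 192 + 0.07×(0−192) = 192 − 13.44 = 178.56 → 179
  G: 57 − 3.99 = 53.01 → 53
  B: 36 − 2.52 = 33.48 → 33

rgb(179, 53, 33)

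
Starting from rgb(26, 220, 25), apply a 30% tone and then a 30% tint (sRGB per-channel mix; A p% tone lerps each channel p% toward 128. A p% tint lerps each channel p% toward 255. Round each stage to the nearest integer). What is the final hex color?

#74d374

Lerp each channel 30% toward 128:
  R: 26 + 0.3×(128−26) = 26 + 30.6 = 56.6 → 57
  G: 220 + 0.3×(128−220) = 220 − 27.6 = 192.4 → 192
  B: 25 + 0.3×(128−25) = 25 + 30.9 = 55.9 → 56
After the tone: rgb(57, 192, 56) = #39c038.
Per channel, c → c + 0.3(255 − c):
  R: 57 + 0.3×(255−57) = 57 + 59.4 = 116.4 → 116
  G: 192 + 0.3×(255−192) = 192 + 18.9 = 210.9 → 211
  B: 56 + 59.7 = 115.7 → 116
rgb(116, 211, 116) = #74d374.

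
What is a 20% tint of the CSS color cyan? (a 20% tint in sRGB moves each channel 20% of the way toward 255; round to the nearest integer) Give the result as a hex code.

#33ffff

CSS cyan is rgb(0, 255, 255).
Lerp each channel 20% toward 255:
  R: 0 + 0.2×(255−0) = 0 + 51 = 51 → 51
  G: 255 + 0.2×(255−255) = 255 + 0 = 255 → 255
  B: 255 + 0.2×(255−255) = 255 + 0 = 255 → 255
rgb(51, 255, 255) = #33ffff.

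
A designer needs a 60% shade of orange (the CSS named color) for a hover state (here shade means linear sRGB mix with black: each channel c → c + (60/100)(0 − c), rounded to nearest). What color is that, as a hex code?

CSS orange is rgb(255, 165, 0).
Per channel, c → c + 0.6(0 − c):
  R: 255 − 153 = 102 → 102
  G: 165 + 0.6×(0−165) = 165 − 99 = 66 → 66
  B: 0 + 0.6×(0−0) = 0 + 0 = 0 → 0
rgb(102, 66, 0) = #664200.

#664200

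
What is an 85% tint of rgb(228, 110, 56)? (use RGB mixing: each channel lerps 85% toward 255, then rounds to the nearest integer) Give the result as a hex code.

#FBE9E1

An 85% tint moves each channel 85% toward 255:
  R: 228 + 22.95 = 250.95 → 251
  G: 110 + 0.85×(255−110) = 110 + 123.25 = 233.25 → 233
  B: 56 + 0.85×(255−56) = 56 + 169.15 = 225.15 → 225
rgb(251, 233, 225) = #FBE9E1.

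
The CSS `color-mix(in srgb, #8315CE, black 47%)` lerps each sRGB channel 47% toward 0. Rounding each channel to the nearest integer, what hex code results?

#450B6D

#8315CE is rgb(131, 21, 206).
A 47% shade moves each channel 47% toward 0:
  R: 131 + 0.47×(0−131) = 131 − 61.57 = 69.43 → 69
  G: 21 + 0.47×(0−21) = 21 − 9.87 = 11.13 → 11
  B: 206 + 0.47×(0−206) = 206 − 96.82 = 109.18 → 109
rgb(69, 11, 109) = #450B6D.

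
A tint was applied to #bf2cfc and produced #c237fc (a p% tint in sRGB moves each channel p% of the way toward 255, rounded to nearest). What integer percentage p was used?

5%

#bf2cfc is rgb(191, 44, 252); #c237fc is rgb(194, 55, 252).
On the G channel (widest range): 55 ≈ 44 + (p/100)(255 − 44), so p ≈ 100×(55 − 44)/(255 − 44) = 1100/211 = 5.21.
p = 5 reproduces all three channels after rounding.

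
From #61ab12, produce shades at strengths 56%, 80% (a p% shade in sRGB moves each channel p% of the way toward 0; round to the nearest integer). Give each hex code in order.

#61ab12 is rgb(97, 171, 18).
56%: (97 − 54.32 = 42.68→43, 171 − 95.76 = 75.24→75, 18 − 10.08 = 7.92→8) → #2b4b08
80%: (97 − 77.6 = 19.4→19, 171 − 136.8 = 34.2→34, 18 − 14.4 = 3.6→4) → #132204

#2b4b08, #132204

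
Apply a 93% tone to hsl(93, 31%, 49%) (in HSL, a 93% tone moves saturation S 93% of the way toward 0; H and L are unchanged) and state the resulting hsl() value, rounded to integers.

hsl(93, 2%, 49%)

S moves 93% from 31 toward 0: 31 − 28.83 = 2.17 → 2.
H and L are unchanged.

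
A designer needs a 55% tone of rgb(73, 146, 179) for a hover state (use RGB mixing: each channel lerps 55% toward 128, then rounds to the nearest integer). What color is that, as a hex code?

#678897

Per channel, c → c + 0.55(128 − c):
  R: 73 + 30.25 = 103.25 → 103
  G: 146 − 9.9 = 136.1 → 136
  B: 179 + 0.55×(128−179) = 179 − 28.05 = 150.95 → 151
rgb(103, 136, 151) = #678897.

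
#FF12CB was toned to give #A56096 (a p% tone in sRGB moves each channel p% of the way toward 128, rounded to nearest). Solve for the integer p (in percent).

71%

#FF12CB is rgb(255, 18, 203); #A56096 is rgb(165, 96, 150).
On the R channel (widest range): 165 ≈ 255 + (p/100)(128 − 255), so p ≈ 100×(165 − 255)/(128 − 255) = -9000/-127 = 70.87.
p = 71 reproduces all three channels after rounding.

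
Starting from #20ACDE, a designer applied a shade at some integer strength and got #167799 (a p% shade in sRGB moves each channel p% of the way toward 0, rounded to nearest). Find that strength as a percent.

#20ACDE is rgb(32, 172, 222); #167799 is rgb(22, 119, 153).
On the B channel (widest range): 153 ≈ 222 + (p/100)(0 − 222), so p ≈ 100×(153 − 222)/(0 − 222) = -6900/-222 = 31.08.
p = 31 reproduces all three channels after rounding.

31%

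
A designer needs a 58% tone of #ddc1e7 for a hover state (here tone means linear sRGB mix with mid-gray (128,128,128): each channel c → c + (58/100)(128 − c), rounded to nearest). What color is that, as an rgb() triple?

#ddc1e7 is rgb(221, 193, 231).
A 58% tone moves each channel 58% toward 128:
  R: 221 − 53.94 = 167.06 → 167
  G: 193 + 0.58×(128−193) = 193 − 37.7 = 155.3 → 155
  B: 231 + 0.58×(128−231) = 231 − 59.74 = 171.26 → 171

rgb(167, 155, 171)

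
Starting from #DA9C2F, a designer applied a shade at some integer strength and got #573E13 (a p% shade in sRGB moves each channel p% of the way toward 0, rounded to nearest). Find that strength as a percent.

#DA9C2F is rgb(218, 156, 47); #573E13 is rgb(87, 62, 19).
On the R channel (widest range): 87 ≈ 218 + (p/100)(0 − 218), so p ≈ 100×(87 − 218)/(0 − 218) = -13100/-218 = 60.09.
p = 60 reproduces all three channels after rounding.

60%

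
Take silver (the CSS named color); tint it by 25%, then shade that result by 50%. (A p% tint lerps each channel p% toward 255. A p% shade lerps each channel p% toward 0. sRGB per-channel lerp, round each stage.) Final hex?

#686868

CSS silver is rgb(192, 192, 192).
A 25% tint moves each channel 25% toward 255:
  R: 192 + 0.25×(255−192) = 192 + 15.75 = 207.75 → 208
  G: 192 + 15.75 = 207.75 → 208
  B: 192 + 15.75 = 207.75 → 208
After the tint: rgb(208, 208, 208) = #D0D0D0.
Per channel, c → c + 0.5(0 − c):
  R: 208 − 104 = 104 → 104
  G: 208 − 104 = 104 → 104
  B: 208 − 104 = 104 → 104
rgb(104, 104, 104) = #686868.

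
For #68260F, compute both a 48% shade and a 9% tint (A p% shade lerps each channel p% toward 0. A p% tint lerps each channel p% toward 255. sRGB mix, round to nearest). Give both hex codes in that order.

#361408, #763A25

#68260F is rgb(104, 38, 15).
48% shade:
  R: 104 + 0.48×(0−104) = 104 − 49.92 = 54.08 → 54
  G: 38 + 0.48×(0−38) = 38 − 18.24 = 19.76 → 20
  B: 15 + 0.48×(0−15) = 15 − 7.2 = 7.8 → 8
  → #361408
9% tint:
  R: 104 + 0.09×(255−104) = 104 + 13.59 = 117.59 → 118
  G: 38 + 0.09×(255−38) = 38 + 19.53 = 57.53 → 58
  B: 15 + 0.09×(255−15) = 15 + 21.6 = 36.6 → 37
  → #763A25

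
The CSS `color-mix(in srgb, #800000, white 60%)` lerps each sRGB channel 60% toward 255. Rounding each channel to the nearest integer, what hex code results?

#800000 is rgb(128, 0, 0).
Lerp each channel 60% toward 255:
  R: 128 + 76.2 = 204.2 → 204
  G: 0 + 0.6×(255−0) = 0 + 153 = 153 → 153
  B: 0 + 0.6×(255−0) = 0 + 153 = 153 → 153
rgb(204, 153, 153) = #CC9999.

#CC9999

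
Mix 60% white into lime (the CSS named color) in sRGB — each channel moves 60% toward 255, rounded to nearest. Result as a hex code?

CSS lime is rgb(0, 255, 0).
A 60% tint moves each channel 60% toward 255:
  R: 0 + 153 = 153 → 153
  G: 255 + 0 = 255 → 255
  B: 0 + 153 = 153 → 153
rgb(153, 255, 153) = #99FF99.

#99FF99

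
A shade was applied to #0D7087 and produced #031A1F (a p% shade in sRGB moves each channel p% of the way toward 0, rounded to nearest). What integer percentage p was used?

77%

#0D7087 is rgb(13, 112, 135); #031A1F is rgb(3, 26, 31).
On the B channel (widest range): 31 ≈ 135 + (p/100)(0 − 135), so p ≈ 100×(31 − 135)/(0 − 135) = -10400/-135 = 77.04.
p = 77 reproduces all three channels after rounding.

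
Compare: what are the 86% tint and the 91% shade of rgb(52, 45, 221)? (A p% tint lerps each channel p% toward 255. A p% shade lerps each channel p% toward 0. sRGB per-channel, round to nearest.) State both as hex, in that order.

#E3E2FA, #050414

86% tint:
  R: 52 + 0.86×(255−52) = 52 + 174.58 = 226.58 → 227
  G: 45 + 180.6 = 225.6 → 226
  B: 221 + 0.86×(255−221) = 221 + 29.24 = 250.24 → 250
  → #E3E2FA
91% shade:
  R: 52 − 47.32 = 4.68 → 5
  G: 45 + 0.91×(0−45) = 45 − 40.95 = 4.05 → 4
  B: 221 + 0.91×(0−221) = 221 − 201.11 = 19.89 → 20
  → #050414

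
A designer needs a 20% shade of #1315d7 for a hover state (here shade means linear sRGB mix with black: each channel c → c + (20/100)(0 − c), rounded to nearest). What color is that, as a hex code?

#0f11ac

#1315d7 is rgb(19, 21, 215).
Lerp each channel 20% toward 0:
  R: 19 + 0.2×(0−19) = 19 − 3.8 = 15.2 → 15
  G: 21 + 0.2×(0−21) = 21 − 4.2 = 16.8 → 17
  B: 215 + 0.2×(0−215) = 215 − 43 = 172 → 172
rgb(15, 17, 172) = #0f11ac.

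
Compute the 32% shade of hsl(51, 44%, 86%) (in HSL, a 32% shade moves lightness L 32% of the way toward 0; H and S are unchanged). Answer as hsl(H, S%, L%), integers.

L moves 32% from 86 toward 0: 86 − 27.52 = 58.48 → 58.
H and S are unchanged.

hsl(51, 44%, 58%)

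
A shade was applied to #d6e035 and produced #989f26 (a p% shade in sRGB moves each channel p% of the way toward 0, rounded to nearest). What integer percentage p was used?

#d6e035 is rgb(214, 224, 53); #989f26 is rgb(152, 159, 38).
On the G channel (widest range): 159 ≈ 224 + (p/100)(0 − 224), so p ≈ 100×(159 − 224)/(0 − 224) = -6500/-224 = 29.02.
p = 29 reproduces all three channels after rounding.

29%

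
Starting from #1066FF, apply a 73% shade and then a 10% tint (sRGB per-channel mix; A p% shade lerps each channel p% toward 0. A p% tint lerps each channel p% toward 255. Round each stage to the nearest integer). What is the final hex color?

#1D3358

#1066FF is rgb(16, 102, 255).
Lerp each channel 73% toward 0:
  R: 16 − 11.68 = 4.32 → 4
  G: 102 − 74.46 = 27.54 → 28
  B: 255 − 186.15 = 68.85 → 69
After the shade: rgb(4, 28, 69) = #041C45.
Per channel, c → c + 0.1(255 − c):
  R: 4 + 0.1×(255−4) = 4 + 25.1 = 29.1 → 29
  G: 28 + 22.7 = 50.7 → 51
  B: 69 + 18.6 = 87.6 → 88
rgb(29, 51, 88) = #1D3358.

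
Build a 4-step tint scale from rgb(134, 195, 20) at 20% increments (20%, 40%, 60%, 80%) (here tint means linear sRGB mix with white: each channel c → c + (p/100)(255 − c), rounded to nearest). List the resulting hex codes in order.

20%: (134 + 24.2 = 158.2→158, 195 + 12 = 207→207, 20 + 47 = 67→67) → #9ECF43
40%: (134 + 48.4 = 182.4→182, 195 + 24 = 219→219, 20 + 94 = 114→114) → #B6DB72
60%: (134 + 72.6 = 206.6→207, 195 + 36 = 231→231, 20 + 141 = 161→161) → #CFE7A1
80%: (134 + 96.8 = 230.8→231, 195 + 48 = 243→243, 20 + 188 = 208→208) → #E7F3D0

#9ECF43, #B6DB72, #CFE7A1, #E7F3D0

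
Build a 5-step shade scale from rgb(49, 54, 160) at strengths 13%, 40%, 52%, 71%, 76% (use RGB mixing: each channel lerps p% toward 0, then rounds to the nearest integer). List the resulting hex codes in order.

13%: (49 − 6.37 = 42.63→43, 54 − 7.02 = 46.98→47, 160 − 20.8 = 139.2→139) → #2b2f8b
40%: (49 − 19.6 = 29.4→29, 54 − 21.6 = 32.4→32, 160 − 64 = 96→96) → #1d2060
52%: (49 − 25.48 = 23.52→24, 54 − 28.08 = 25.92→26, 160 − 83.2 = 76.8→77) → #181a4d
71%: (49 − 34.79 = 14.21→14, 54 − 38.34 = 15.66→16, 160 − 113.6 = 46.4→46) → #0e102e
76%: (49 − 37.24 = 11.76→12, 54 − 41.04 = 12.96→13, 160 − 121.6 = 38.4→38) → #0c0d26

#2b2f8b, #1d2060, #181a4d, #0e102e, #0c0d26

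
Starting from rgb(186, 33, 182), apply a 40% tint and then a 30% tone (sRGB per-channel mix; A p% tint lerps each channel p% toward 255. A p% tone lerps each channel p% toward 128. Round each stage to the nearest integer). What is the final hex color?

#bc7cba

Per channel, c → c + 0.4(255 − c):
  R: 186 + 0.4×(255−186) = 186 + 27.6 = 213.6 → 214
  G: 33 + 0.4×(255−33) = 33 + 88.8 = 121.8 → 122
  B: 182 + 0.4×(255−182) = 182 + 29.2 = 211.2 → 211
After the tint: rgb(214, 122, 211) = #d67ad3.
Lerp each channel 30% toward 128:
  R: 214 + 0.3×(128−214) = 214 − 25.8 = 188.2 → 188
  G: 122 + 1.8 = 123.8 → 124
  B: 211 − 24.9 = 186.1 → 186
rgb(188, 124, 186) = #bc7cba.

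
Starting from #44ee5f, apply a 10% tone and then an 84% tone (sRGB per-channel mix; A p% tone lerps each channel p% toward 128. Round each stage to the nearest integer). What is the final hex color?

#44ee5f is rgb(68, 238, 95).
A 10% tone moves each channel 10% toward 128:
  R: 68 + 0.1×(128−68) = 68 + 6 = 74 → 74
  G: 238 + 0.1×(128−238) = 238 − 11 = 227 → 227
  B: 95 + 0.1×(128−95) = 95 + 3.3 = 98.3 → 98
After the tone: rgb(74, 227, 98) = #4ae362.
Per channel, c → c + 0.84(128 − c):
  R: 74 + 45.36 = 119.36 → 119
  G: 227 + 0.84×(128−227) = 227 − 83.16 = 143.84 → 144
  B: 98 + 0.84×(128−98) = 98 + 25.2 = 123.2 → 123
rgb(119, 144, 123) = #77907b.

#77907b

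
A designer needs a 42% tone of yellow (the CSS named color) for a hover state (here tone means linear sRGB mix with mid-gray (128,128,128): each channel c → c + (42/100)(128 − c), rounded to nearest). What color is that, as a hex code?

CSS yellow is rgb(255, 255, 0).
Per channel, c → c + 0.42(128 − c):
  R: 255 + 0.42×(128−255) = 255 − 53.34 = 201.66 → 202
  G: 255 + 0.42×(128−255) = 255 − 53.34 = 201.66 → 202
  B: 0 + 53.76 = 53.76 → 54
rgb(202, 202, 54) = #CACA36.

#CACA36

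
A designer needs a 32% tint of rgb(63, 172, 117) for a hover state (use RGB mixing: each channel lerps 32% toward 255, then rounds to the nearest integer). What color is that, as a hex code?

Lerp each channel 32% toward 255:
  R: 63 + 61.44 = 124.44 → 124
  G: 172 + 26.56 = 198.56 → 199
  B: 117 + 0.32×(255−117) = 117 + 44.16 = 161.16 → 161
rgb(124, 199, 161) = #7cc7a1.

#7cc7a1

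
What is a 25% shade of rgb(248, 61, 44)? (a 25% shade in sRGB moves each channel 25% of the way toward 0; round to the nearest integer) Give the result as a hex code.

Per channel, c → c + 0.25(0 − c):
  R: 248 + 0.25×(0−248) = 248 − 62 = 186 → 186
  G: 61 − 15.25 = 45.75 → 46
  B: 44 + 0.25×(0−44) = 44 − 11 = 33 → 33
rgb(186, 46, 33) = #BA2E21.

#BA2E21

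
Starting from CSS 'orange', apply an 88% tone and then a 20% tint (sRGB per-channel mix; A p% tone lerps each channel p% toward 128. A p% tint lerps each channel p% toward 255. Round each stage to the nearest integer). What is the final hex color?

CSS orange is rgb(255, 165, 0).
Per channel, c → c + 0.88(128 − c):
  R: 255 + 0.88×(128−255) = 255 − 111.76 = 143.24 → 143
  G: 165 − 32.56 = 132.44 → 132
  B: 0 + 112.64 = 112.64 → 113
After the tone: rgb(143, 132, 113) = #8F8471.
Per channel, c → c + 0.2(255 − c):
  R: 143 + 22.4 = 165.4 → 165
  G: 132 + 0.2×(255−132) = 132 + 24.6 = 156.6 → 157
  B: 113 + 28.4 = 141.4 → 141
rgb(165, 157, 141) = #A59D8D.

#A59D8D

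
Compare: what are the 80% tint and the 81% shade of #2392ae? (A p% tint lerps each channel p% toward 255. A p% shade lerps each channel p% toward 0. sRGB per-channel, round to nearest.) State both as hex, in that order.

#2392ae is rgb(35, 146, 174).
80% tint:
  R: 35 + 176 = 211 → 211
  G: 146 + 0.8×(255−146) = 146 + 87.2 = 233.2 → 233
  B: 174 + 0.8×(255−174) = 174 + 64.8 = 238.8 → 239
  → #d3e9ef
81% shade:
  R: 35 + 0.81×(0−35) = 35 − 28.35 = 6.65 → 7
  G: 146 + 0.81×(0−146) = 146 − 118.26 = 27.74 → 28
  B: 174 + 0.81×(0−174) = 174 − 140.94 = 33.06 → 33
  → #071c21

#d3e9ef, #071c21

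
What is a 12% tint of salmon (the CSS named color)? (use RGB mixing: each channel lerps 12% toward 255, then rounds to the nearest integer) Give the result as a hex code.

#FB8F83

CSS salmon is rgb(250, 128, 114).
A 12% tint moves each channel 12% toward 255:
  R: 250 + 0.12×(255−250) = 250 + 0.6 = 250.6 → 251
  G: 128 + 15.24 = 143.24 → 143
  B: 114 + 0.12×(255−114) = 114 + 16.92 = 130.92 → 131
rgb(251, 143, 131) = #FB8F83.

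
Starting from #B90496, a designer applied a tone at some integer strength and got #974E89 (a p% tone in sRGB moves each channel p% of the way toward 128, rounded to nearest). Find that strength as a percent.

#B90496 is rgb(185, 4, 150); #974E89 is rgb(151, 78, 137).
On the G channel (widest range): 78 ≈ 4 + (p/100)(128 − 4), so p ≈ 100×(78 − 4)/(128 − 4) = 7400/124 = 59.68.
p = 60 reproduces all three channels after rounding.

60%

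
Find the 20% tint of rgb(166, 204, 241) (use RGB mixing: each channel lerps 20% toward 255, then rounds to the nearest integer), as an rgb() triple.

A 20% tint moves each channel 20% toward 255:
  R: 166 + 17.8 = 183.8 → 184
  G: 204 + 0.2×(255−204) = 204 + 10.2 = 214.2 → 214
  B: 241 + 0.2×(255−241) = 241 + 2.8 = 243.8 → 244

rgb(184, 214, 244)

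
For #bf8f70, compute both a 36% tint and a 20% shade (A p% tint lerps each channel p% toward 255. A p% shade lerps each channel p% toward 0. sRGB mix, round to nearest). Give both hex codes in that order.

#d6b7a3, #99725a

#bf8f70 is rgb(191, 143, 112).
36% tint:
  R: 191 + 0.36×(255−191) = 191 + 23.04 = 214.04 → 214
  G: 143 + 40.32 = 183.32 → 183
  B: 112 + 51.48 = 163.48 → 163
  → #d6b7a3
20% shade:
  R: 191 − 38.2 = 152.8 → 153
  G: 143 + 0.2×(0−143) = 143 − 28.6 = 114.4 → 114
  B: 112 − 22.4 = 89.6 → 90
  → #99725a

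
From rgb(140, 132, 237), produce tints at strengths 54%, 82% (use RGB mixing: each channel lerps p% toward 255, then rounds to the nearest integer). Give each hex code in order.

54%: (140 + 62.1 = 202.1→202, 132 + 66.42 = 198.42→198, 237 + 9.72 = 246.72→247) → #cac6f7
82%: (140 + 94.3 = 234.3→234, 132 + 100.86 = 232.86→233, 237 + 14.76 = 251.76→252) → #eae9fc

#cac6f7, #eae9fc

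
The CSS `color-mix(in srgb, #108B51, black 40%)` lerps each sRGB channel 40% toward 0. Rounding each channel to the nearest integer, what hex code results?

#0A5331

#108B51 is rgb(16, 139, 81).
Per channel, c → c + 0.4(0 − c):
  R: 16 + 0.4×(0−16) = 16 − 6.4 = 9.6 → 10
  G: 139 + 0.4×(0−139) = 139 − 55.6 = 83.4 → 83
  B: 81 − 32.4 = 48.6 → 49
rgb(10, 83, 49) = #0A5331.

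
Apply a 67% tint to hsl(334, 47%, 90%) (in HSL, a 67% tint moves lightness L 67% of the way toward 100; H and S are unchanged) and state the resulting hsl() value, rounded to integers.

hsl(334, 47%, 97%)

L moves 67% from 90 toward 100: 90 + 6.7 = 96.7 → 97.
H and S are unchanged.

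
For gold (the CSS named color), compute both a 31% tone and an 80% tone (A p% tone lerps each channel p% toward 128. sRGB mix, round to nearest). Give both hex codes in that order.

CSS gold is rgb(255, 215, 0).
31% tone:
  R: 255 + 0.31×(128−255) = 255 − 39.37 = 215.63 → 216
  G: 215 − 26.97 = 188.03 → 188
  B: 0 + 0.31×(128−0) = 0 + 39.68 = 39.68 → 40
  → #d8bc28
80% tone:
  R: 255 + 0.8×(128−255) = 255 − 101.6 = 153.4 → 153
  G: 215 − 69.6 = 145.4 → 145
  B: 0 + 102.4 = 102.4 → 102
  → #999166

#d8bc28, #999166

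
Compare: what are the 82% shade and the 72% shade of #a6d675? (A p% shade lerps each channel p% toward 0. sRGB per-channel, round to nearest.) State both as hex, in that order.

#1e2715, #2e3c21

#a6d675 is rgb(166, 214, 117).
82% shade:
  R: 166 − 136.12 = 29.88 → 30
  G: 214 + 0.82×(0−214) = 214 − 175.48 = 38.52 → 39
  B: 117 + 0.82×(0−117) = 117 − 95.94 = 21.06 → 21
  → #1e2715
72% shade:
  R: 166 − 119.52 = 46.48 → 46
  G: 214 + 0.72×(0−214) = 214 − 154.08 = 59.92 → 60
  B: 117 + 0.72×(0−117) = 117 − 84.24 = 32.76 → 33
  → #2e3c21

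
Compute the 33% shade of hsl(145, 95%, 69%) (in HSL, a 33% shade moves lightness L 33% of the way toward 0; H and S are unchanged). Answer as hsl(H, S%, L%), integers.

L moves 33% from 69 toward 0: 69 − 22.77 = 46.23 → 46.
H and S are unchanged.

hsl(145, 95%, 46%)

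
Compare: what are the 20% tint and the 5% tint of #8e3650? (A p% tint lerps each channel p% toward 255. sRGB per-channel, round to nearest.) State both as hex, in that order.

#8e3650 is rgb(142, 54, 80).
20% tint:
  R: 142 + 0.2×(255−142) = 142 + 22.6 = 164.6 → 165
  G: 54 + 0.2×(255−54) = 54 + 40.2 = 94.2 → 94
  B: 80 + 0.2×(255−80) = 80 + 35 = 115 → 115
  → #a55e73
5% tint:
  R: 142 + 0.05×(255−142) = 142 + 5.65 = 147.65 → 148
  G: 54 + 0.05×(255−54) = 54 + 10.05 = 64.05 → 64
  B: 80 + 0.05×(255−80) = 80 + 8.75 = 88.75 → 89
  → #944059

#a55e73, #944059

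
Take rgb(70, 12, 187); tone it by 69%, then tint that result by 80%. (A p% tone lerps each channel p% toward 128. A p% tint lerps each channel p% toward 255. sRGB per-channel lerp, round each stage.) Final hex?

A 69% tone moves each channel 69% toward 128:
  R: 70 + 0.69×(128−70) = 70 + 40.02 = 110.02 → 110
  G: 12 + 80.04 = 92.04 → 92
  B: 187 − 40.71 = 146.29 → 146
After the tone: rgb(110, 92, 146) = #6E5C92.
Lerp each channel 80% toward 255:
  R: 110 + 0.8×(255−110) = 110 + 116 = 226 → 226
  G: 92 + 0.8×(255−92) = 92 + 130.4 = 222.4 → 222
  B: 146 + 0.8×(255−146) = 146 + 87.2 = 233.2 → 233
rgb(226, 222, 233) = #E2DEE9.

#E2DEE9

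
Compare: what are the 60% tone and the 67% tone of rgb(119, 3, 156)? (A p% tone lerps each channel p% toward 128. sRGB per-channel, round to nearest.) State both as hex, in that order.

#7C4E8B, #7D5789

60% tone:
  R: 119 + 0.6×(128−119) = 119 + 5.4 = 124.4 → 124
  G: 3 + 75 = 78 → 78
  B: 156 + 0.6×(128−156) = 156 − 16.8 = 139.2 → 139
  → #7C4E8B
67% tone:
  R: 119 + 0.67×(128−119) = 119 + 6.03 = 125.03 → 125
  G: 3 + 0.67×(128−3) = 3 + 83.75 = 86.75 → 87
  B: 156 + 0.67×(128−156) = 156 − 18.76 = 137.24 → 137
  → #7D5789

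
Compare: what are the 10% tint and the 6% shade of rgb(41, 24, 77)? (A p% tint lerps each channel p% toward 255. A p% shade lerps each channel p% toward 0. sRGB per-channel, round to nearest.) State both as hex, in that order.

#3E2F5F, #271748

10% tint:
  R: 41 + 21.4 = 62.4 → 62
  G: 24 + 0.1×(255−24) = 24 + 23.1 = 47.1 → 47
  B: 77 + 0.1×(255−77) = 77 + 17.8 = 94.8 → 95
  → #3E2F5F
6% shade:
  R: 41 − 2.46 = 38.54 → 39
  G: 24 + 0.06×(0−24) = 24 − 1.44 = 22.56 → 23
  B: 77 − 4.62 = 72.38 → 72
  → #271748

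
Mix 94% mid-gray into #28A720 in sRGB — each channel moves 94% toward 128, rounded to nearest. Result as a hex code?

#7B827A

#28A720 is rgb(40, 167, 32).
Per channel, c → c + 0.94(128 − c):
  R: 40 + 82.72 = 122.72 → 123
  G: 167 − 36.66 = 130.34 → 130
  B: 32 + 90.24 = 122.24 → 122
rgb(123, 130, 122) = #7B827A.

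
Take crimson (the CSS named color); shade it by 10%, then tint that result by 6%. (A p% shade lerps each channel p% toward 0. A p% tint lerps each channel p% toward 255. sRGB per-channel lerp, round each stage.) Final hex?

CSS crimson is rgb(220, 20, 60).
Lerp each channel 10% toward 0:
  R: 220 − 22 = 198 → 198
  G: 20 + 0.1×(0−20) = 20 − 2 = 18 → 18
  B: 60 + 0.1×(0−60) = 60 − 6 = 54 → 54
After the shade: rgb(198, 18, 54) = #C61236.
Per channel, c → c + 0.06(255 − c):
  R: 198 + 3.42 = 201.42 → 201
  G: 18 + 14.22 = 32.22 → 32
  B: 54 + 12.06 = 66.06 → 66
rgb(201, 32, 66) = #C92042.

#C92042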